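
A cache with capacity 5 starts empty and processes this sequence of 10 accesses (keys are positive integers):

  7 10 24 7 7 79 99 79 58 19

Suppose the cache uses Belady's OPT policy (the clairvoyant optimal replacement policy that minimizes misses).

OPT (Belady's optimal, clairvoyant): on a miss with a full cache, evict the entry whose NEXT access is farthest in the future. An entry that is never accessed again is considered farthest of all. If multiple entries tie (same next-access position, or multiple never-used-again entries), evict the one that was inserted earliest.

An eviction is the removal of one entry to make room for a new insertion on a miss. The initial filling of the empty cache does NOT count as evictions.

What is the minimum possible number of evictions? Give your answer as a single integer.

Answer: 2

Derivation:
OPT (Belady) simulation (capacity=5):
  1. access 7: MISS. Cache: [7]
  2. access 10: MISS. Cache: [7 10]
  3. access 24: MISS. Cache: [7 10 24]
  4. access 7: HIT. Next use of 7: step 5. Cache: [7 10 24]
  5. access 7: HIT. Next use of 7: never. Cache: [7 10 24]
  6. access 79: MISS. Cache: [7 10 24 79]
  7. access 99: MISS. Cache: [7 10 24 79 99]
  8. access 79: HIT. Next use of 79: never. Cache: [7 10 24 79 99]
  9. access 58: MISS, evict 7 (next use: never). Cache: [10 24 79 99 58]
  10. access 19: MISS, evict 10 (next use: never). Cache: [24 79 99 58 19]
Total: 3 hits, 7 misses, 2 evictions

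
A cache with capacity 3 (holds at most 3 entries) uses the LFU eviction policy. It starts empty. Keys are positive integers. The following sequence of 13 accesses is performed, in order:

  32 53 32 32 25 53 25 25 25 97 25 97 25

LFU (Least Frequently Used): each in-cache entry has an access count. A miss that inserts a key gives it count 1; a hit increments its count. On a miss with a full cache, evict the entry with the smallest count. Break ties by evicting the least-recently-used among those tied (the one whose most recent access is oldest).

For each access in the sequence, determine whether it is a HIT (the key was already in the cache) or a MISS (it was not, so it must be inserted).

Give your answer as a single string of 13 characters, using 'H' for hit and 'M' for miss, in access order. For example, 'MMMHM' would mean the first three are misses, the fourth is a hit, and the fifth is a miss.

LFU simulation (capacity=3):
  1. access 32: MISS. Cache: [32(c=1)]
  2. access 53: MISS. Cache: [32(c=1) 53(c=1)]
  3. access 32: HIT, count now 2. Cache: [53(c=1) 32(c=2)]
  4. access 32: HIT, count now 3. Cache: [53(c=1) 32(c=3)]
  5. access 25: MISS. Cache: [53(c=1) 25(c=1) 32(c=3)]
  6. access 53: HIT, count now 2. Cache: [25(c=1) 53(c=2) 32(c=3)]
  7. access 25: HIT, count now 2. Cache: [53(c=2) 25(c=2) 32(c=3)]
  8. access 25: HIT, count now 3. Cache: [53(c=2) 32(c=3) 25(c=3)]
  9. access 25: HIT, count now 4. Cache: [53(c=2) 32(c=3) 25(c=4)]
  10. access 97: MISS, evict 53(c=2). Cache: [97(c=1) 32(c=3) 25(c=4)]
  11. access 25: HIT, count now 5. Cache: [97(c=1) 32(c=3) 25(c=5)]
  12. access 97: HIT, count now 2. Cache: [97(c=2) 32(c=3) 25(c=5)]
  13. access 25: HIT, count now 6. Cache: [97(c=2) 32(c=3) 25(c=6)]
Total: 9 hits, 4 misses, 1 evictions

Answer: MMHHMHHHHMHHH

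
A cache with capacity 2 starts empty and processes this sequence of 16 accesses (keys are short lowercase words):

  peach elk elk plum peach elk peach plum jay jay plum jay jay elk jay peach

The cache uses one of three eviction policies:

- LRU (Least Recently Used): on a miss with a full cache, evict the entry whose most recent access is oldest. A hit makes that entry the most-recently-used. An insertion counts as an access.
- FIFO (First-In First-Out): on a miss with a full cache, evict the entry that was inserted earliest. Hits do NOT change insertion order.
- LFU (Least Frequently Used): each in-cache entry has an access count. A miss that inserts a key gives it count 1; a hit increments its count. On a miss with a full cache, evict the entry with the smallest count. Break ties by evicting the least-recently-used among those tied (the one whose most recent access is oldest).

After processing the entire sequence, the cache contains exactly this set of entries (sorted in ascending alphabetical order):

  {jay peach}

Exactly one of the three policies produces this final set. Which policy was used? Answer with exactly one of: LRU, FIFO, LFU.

Answer: LRU

Derivation:
Simulating under each policy and comparing final sets:
  LRU: final set = {jay peach} -> MATCHES target
  FIFO: final set = {elk peach} -> differs
  LFU: final set = {elk peach} -> differs
Only LRU produces the target set.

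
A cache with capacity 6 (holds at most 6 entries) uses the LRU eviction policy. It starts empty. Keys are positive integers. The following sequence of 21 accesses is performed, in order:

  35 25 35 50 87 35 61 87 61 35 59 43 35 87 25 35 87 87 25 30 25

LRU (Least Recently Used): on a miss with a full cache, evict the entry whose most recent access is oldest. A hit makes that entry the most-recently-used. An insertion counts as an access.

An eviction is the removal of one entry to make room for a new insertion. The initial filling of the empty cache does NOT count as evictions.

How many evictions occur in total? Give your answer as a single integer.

LRU simulation (capacity=6):
  1. access 35: MISS. Cache (LRU->MRU): [35]
  2. access 25: MISS. Cache (LRU->MRU): [35 25]
  3. access 35: HIT. Cache (LRU->MRU): [25 35]
  4. access 50: MISS. Cache (LRU->MRU): [25 35 50]
  5. access 87: MISS. Cache (LRU->MRU): [25 35 50 87]
  6. access 35: HIT. Cache (LRU->MRU): [25 50 87 35]
  7. access 61: MISS. Cache (LRU->MRU): [25 50 87 35 61]
  8. access 87: HIT. Cache (LRU->MRU): [25 50 35 61 87]
  9. access 61: HIT. Cache (LRU->MRU): [25 50 35 87 61]
  10. access 35: HIT. Cache (LRU->MRU): [25 50 87 61 35]
  11. access 59: MISS. Cache (LRU->MRU): [25 50 87 61 35 59]
  12. access 43: MISS, evict 25. Cache (LRU->MRU): [50 87 61 35 59 43]
  13. access 35: HIT. Cache (LRU->MRU): [50 87 61 59 43 35]
  14. access 87: HIT. Cache (LRU->MRU): [50 61 59 43 35 87]
  15. access 25: MISS, evict 50. Cache (LRU->MRU): [61 59 43 35 87 25]
  16. access 35: HIT. Cache (LRU->MRU): [61 59 43 87 25 35]
  17. access 87: HIT. Cache (LRU->MRU): [61 59 43 25 35 87]
  18. access 87: HIT. Cache (LRU->MRU): [61 59 43 25 35 87]
  19. access 25: HIT. Cache (LRU->MRU): [61 59 43 35 87 25]
  20. access 30: MISS, evict 61. Cache (LRU->MRU): [59 43 35 87 25 30]
  21. access 25: HIT. Cache (LRU->MRU): [59 43 35 87 30 25]
Total: 12 hits, 9 misses, 3 evictions

Answer: 3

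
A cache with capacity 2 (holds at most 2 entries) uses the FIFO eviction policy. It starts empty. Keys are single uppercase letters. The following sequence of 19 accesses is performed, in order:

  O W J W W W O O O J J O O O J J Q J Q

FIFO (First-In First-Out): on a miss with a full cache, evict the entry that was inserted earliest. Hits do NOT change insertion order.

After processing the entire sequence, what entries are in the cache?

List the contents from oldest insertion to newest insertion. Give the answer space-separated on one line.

Answer: Q J

Derivation:
FIFO simulation (capacity=2):
  1. access O: MISS. Cache (old->new): [O]
  2. access W: MISS. Cache (old->new): [O W]
  3. access J: MISS, evict O. Cache (old->new): [W J]
  4. access W: HIT. Cache (old->new): [W J]
  5. access W: HIT. Cache (old->new): [W J]
  6. access W: HIT. Cache (old->new): [W J]
  7. access O: MISS, evict W. Cache (old->new): [J O]
  8. access O: HIT. Cache (old->new): [J O]
  9. access O: HIT. Cache (old->new): [J O]
  10. access J: HIT. Cache (old->new): [J O]
  11. access J: HIT. Cache (old->new): [J O]
  12. access O: HIT. Cache (old->new): [J O]
  13. access O: HIT. Cache (old->new): [J O]
  14. access O: HIT. Cache (old->new): [J O]
  15. access J: HIT. Cache (old->new): [J O]
  16. access J: HIT. Cache (old->new): [J O]
  17. access Q: MISS, evict J. Cache (old->new): [O Q]
  18. access J: MISS, evict O. Cache (old->new): [Q J]
  19. access Q: HIT. Cache (old->new): [Q J]
Total: 13 hits, 6 misses, 4 evictions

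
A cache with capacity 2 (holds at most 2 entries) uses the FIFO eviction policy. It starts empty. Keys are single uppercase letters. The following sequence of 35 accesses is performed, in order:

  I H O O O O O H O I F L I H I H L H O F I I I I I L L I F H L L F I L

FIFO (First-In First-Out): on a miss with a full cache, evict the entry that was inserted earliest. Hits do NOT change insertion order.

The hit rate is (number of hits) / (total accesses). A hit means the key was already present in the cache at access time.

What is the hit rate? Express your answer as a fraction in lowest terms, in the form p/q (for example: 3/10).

FIFO simulation (capacity=2):
  1. access I: MISS. Cache (old->new): [I]
  2. access H: MISS. Cache (old->new): [I H]
  3. access O: MISS, evict I. Cache (old->new): [H O]
  4. access O: HIT. Cache (old->new): [H O]
  5. access O: HIT. Cache (old->new): [H O]
  6. access O: HIT. Cache (old->new): [H O]
  7. access O: HIT. Cache (old->new): [H O]
  8. access H: HIT. Cache (old->new): [H O]
  9. access O: HIT. Cache (old->new): [H O]
  10. access I: MISS, evict H. Cache (old->new): [O I]
  11. access F: MISS, evict O. Cache (old->new): [I F]
  12. access L: MISS, evict I. Cache (old->new): [F L]
  13. access I: MISS, evict F. Cache (old->new): [L I]
  14. access H: MISS, evict L. Cache (old->new): [I H]
  15. access I: HIT. Cache (old->new): [I H]
  16. access H: HIT. Cache (old->new): [I H]
  17. access L: MISS, evict I. Cache (old->new): [H L]
  18. access H: HIT. Cache (old->new): [H L]
  19. access O: MISS, evict H. Cache (old->new): [L O]
  20. access F: MISS, evict L. Cache (old->new): [O F]
  21. access I: MISS, evict O. Cache (old->new): [F I]
  22. access I: HIT. Cache (old->new): [F I]
  23. access I: HIT. Cache (old->new): [F I]
  24. access I: HIT. Cache (old->new): [F I]
  25. access I: HIT. Cache (old->new): [F I]
  26. access L: MISS, evict F. Cache (old->new): [I L]
  27. access L: HIT. Cache (old->new): [I L]
  28. access I: HIT. Cache (old->new): [I L]
  29. access F: MISS, evict I. Cache (old->new): [L F]
  30. access H: MISS, evict L. Cache (old->new): [F H]
  31. access L: MISS, evict F. Cache (old->new): [H L]
  32. access L: HIT. Cache (old->new): [H L]
  33. access F: MISS, evict H. Cache (old->new): [L F]
  34. access I: MISS, evict L. Cache (old->new): [F I]
  35. access L: MISS, evict F. Cache (old->new): [I L]
Total: 16 hits, 19 misses, 17 evictions

Hit rate = 16/35

Answer: 16/35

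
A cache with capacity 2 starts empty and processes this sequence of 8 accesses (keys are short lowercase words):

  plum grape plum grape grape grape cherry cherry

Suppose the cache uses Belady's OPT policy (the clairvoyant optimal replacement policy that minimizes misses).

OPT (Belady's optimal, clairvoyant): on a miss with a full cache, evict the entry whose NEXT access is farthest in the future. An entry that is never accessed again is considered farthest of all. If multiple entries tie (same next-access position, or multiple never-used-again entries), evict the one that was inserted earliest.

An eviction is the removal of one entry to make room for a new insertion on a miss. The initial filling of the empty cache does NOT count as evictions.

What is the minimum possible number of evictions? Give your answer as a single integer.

Answer: 1

Derivation:
OPT (Belady) simulation (capacity=2):
  1. access plum: MISS. Cache: [plum]
  2. access grape: MISS. Cache: [plum grape]
  3. access plum: HIT. Next use of plum: never. Cache: [plum grape]
  4. access grape: HIT. Next use of grape: step 5. Cache: [plum grape]
  5. access grape: HIT. Next use of grape: step 6. Cache: [plum grape]
  6. access grape: HIT. Next use of grape: never. Cache: [plum grape]
  7. access cherry: MISS, evict plum (next use: never). Cache: [grape cherry]
  8. access cherry: HIT. Next use of cherry: never. Cache: [grape cherry]
Total: 5 hits, 3 misses, 1 evictions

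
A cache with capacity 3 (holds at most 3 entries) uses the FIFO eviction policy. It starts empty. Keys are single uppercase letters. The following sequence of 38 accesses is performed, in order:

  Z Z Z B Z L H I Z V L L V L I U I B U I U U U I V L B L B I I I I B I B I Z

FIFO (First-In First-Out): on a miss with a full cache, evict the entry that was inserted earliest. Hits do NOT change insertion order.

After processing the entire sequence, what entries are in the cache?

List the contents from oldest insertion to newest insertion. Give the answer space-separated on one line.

Answer: I B Z

Derivation:
FIFO simulation (capacity=3):
  1. access Z: MISS. Cache (old->new): [Z]
  2. access Z: HIT. Cache (old->new): [Z]
  3. access Z: HIT. Cache (old->new): [Z]
  4. access B: MISS. Cache (old->new): [Z B]
  5. access Z: HIT. Cache (old->new): [Z B]
  6. access L: MISS. Cache (old->new): [Z B L]
  7. access H: MISS, evict Z. Cache (old->new): [B L H]
  8. access I: MISS, evict B. Cache (old->new): [L H I]
  9. access Z: MISS, evict L. Cache (old->new): [H I Z]
  10. access V: MISS, evict H. Cache (old->new): [I Z V]
  11. access L: MISS, evict I. Cache (old->new): [Z V L]
  12. access L: HIT. Cache (old->new): [Z V L]
  13. access V: HIT. Cache (old->new): [Z V L]
  14. access L: HIT. Cache (old->new): [Z V L]
  15. access I: MISS, evict Z. Cache (old->new): [V L I]
  16. access U: MISS, evict V. Cache (old->new): [L I U]
  17. access I: HIT. Cache (old->new): [L I U]
  18. access B: MISS, evict L. Cache (old->new): [I U B]
  19. access U: HIT. Cache (old->new): [I U B]
  20. access I: HIT. Cache (old->new): [I U B]
  21. access U: HIT. Cache (old->new): [I U B]
  22. access U: HIT. Cache (old->new): [I U B]
  23. access U: HIT. Cache (old->new): [I U B]
  24. access I: HIT. Cache (old->new): [I U B]
  25. access V: MISS, evict I. Cache (old->new): [U B V]
  26. access L: MISS, evict U. Cache (old->new): [B V L]
  27. access B: HIT. Cache (old->new): [B V L]
  28. access L: HIT. Cache (old->new): [B V L]
  29. access B: HIT. Cache (old->new): [B V L]
  30. access I: MISS, evict B. Cache (old->new): [V L I]
  31. access I: HIT. Cache (old->new): [V L I]
  32. access I: HIT. Cache (old->new): [V L I]
  33. access I: HIT. Cache (old->new): [V L I]
  34. access B: MISS, evict V. Cache (old->new): [L I B]
  35. access I: HIT. Cache (old->new): [L I B]
  36. access B: HIT. Cache (old->new): [L I B]
  37. access I: HIT. Cache (old->new): [L I B]
  38. access Z: MISS, evict L. Cache (old->new): [I B Z]
Total: 22 hits, 16 misses, 13 evictions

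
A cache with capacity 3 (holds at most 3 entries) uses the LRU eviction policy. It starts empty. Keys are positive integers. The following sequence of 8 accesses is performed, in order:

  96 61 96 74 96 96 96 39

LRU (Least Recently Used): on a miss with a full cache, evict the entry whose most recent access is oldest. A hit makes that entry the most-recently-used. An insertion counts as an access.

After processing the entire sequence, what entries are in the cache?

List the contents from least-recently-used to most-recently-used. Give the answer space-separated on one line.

Answer: 74 96 39

Derivation:
LRU simulation (capacity=3):
  1. access 96: MISS. Cache (LRU->MRU): [96]
  2. access 61: MISS. Cache (LRU->MRU): [96 61]
  3. access 96: HIT. Cache (LRU->MRU): [61 96]
  4. access 74: MISS. Cache (LRU->MRU): [61 96 74]
  5. access 96: HIT. Cache (LRU->MRU): [61 74 96]
  6. access 96: HIT. Cache (LRU->MRU): [61 74 96]
  7. access 96: HIT. Cache (LRU->MRU): [61 74 96]
  8. access 39: MISS, evict 61. Cache (LRU->MRU): [74 96 39]
Total: 4 hits, 4 misses, 1 evictions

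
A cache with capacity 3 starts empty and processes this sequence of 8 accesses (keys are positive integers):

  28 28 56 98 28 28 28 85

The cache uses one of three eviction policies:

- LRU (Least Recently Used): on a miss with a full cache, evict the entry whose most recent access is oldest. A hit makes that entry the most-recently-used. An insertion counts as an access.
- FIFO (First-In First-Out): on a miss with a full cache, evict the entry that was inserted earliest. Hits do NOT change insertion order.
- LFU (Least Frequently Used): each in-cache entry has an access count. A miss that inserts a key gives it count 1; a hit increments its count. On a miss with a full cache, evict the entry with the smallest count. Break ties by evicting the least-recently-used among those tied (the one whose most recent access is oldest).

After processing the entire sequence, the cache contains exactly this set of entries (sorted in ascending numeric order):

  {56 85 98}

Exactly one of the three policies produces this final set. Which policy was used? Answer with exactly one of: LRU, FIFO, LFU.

Simulating under each policy and comparing final sets:
  LRU: final set = {28 85 98} -> differs
  FIFO: final set = {56 85 98} -> MATCHES target
  LFU: final set = {28 85 98} -> differs
Only FIFO produces the target set.

Answer: FIFO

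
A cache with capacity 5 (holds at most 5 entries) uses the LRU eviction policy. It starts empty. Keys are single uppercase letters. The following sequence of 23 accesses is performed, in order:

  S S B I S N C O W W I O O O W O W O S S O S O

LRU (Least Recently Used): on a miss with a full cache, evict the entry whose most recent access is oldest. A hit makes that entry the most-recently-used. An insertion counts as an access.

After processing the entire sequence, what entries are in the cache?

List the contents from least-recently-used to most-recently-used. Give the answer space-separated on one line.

Answer: C I W S O

Derivation:
LRU simulation (capacity=5):
  1. access S: MISS. Cache (LRU->MRU): [S]
  2. access S: HIT. Cache (LRU->MRU): [S]
  3. access B: MISS. Cache (LRU->MRU): [S B]
  4. access I: MISS. Cache (LRU->MRU): [S B I]
  5. access S: HIT. Cache (LRU->MRU): [B I S]
  6. access N: MISS. Cache (LRU->MRU): [B I S N]
  7. access C: MISS. Cache (LRU->MRU): [B I S N C]
  8. access O: MISS, evict B. Cache (LRU->MRU): [I S N C O]
  9. access W: MISS, evict I. Cache (LRU->MRU): [S N C O W]
  10. access W: HIT. Cache (LRU->MRU): [S N C O W]
  11. access I: MISS, evict S. Cache (LRU->MRU): [N C O W I]
  12. access O: HIT. Cache (LRU->MRU): [N C W I O]
  13. access O: HIT. Cache (LRU->MRU): [N C W I O]
  14. access O: HIT. Cache (LRU->MRU): [N C W I O]
  15. access W: HIT. Cache (LRU->MRU): [N C I O W]
  16. access O: HIT. Cache (LRU->MRU): [N C I W O]
  17. access W: HIT. Cache (LRU->MRU): [N C I O W]
  18. access O: HIT. Cache (LRU->MRU): [N C I W O]
  19. access S: MISS, evict N. Cache (LRU->MRU): [C I W O S]
  20. access S: HIT. Cache (LRU->MRU): [C I W O S]
  21. access O: HIT. Cache (LRU->MRU): [C I W S O]
  22. access S: HIT. Cache (LRU->MRU): [C I W O S]
  23. access O: HIT. Cache (LRU->MRU): [C I W S O]
Total: 14 hits, 9 misses, 4 evictions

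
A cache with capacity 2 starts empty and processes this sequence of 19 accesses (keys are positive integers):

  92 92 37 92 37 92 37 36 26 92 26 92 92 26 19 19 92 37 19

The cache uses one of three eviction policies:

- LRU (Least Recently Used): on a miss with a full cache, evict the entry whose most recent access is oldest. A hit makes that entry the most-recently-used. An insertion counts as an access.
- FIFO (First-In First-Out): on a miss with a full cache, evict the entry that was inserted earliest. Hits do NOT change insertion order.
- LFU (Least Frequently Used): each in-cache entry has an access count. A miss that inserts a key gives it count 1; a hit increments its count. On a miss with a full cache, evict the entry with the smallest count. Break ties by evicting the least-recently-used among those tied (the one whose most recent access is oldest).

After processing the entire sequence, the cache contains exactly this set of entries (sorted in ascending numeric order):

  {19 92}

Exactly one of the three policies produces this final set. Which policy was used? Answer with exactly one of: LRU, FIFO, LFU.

Answer: LFU

Derivation:
Simulating under each policy and comparing final sets:
  LRU: final set = {19 37} -> differs
  FIFO: final set = {19 37} -> differs
  LFU: final set = {19 92} -> MATCHES target
Only LFU produces the target set.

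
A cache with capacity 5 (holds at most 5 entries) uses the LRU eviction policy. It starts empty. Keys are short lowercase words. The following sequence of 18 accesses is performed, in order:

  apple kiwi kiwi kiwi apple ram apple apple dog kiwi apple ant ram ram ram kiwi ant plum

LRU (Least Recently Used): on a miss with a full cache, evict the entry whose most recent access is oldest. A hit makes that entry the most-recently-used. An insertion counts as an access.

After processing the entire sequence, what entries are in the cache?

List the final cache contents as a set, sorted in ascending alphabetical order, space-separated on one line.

Answer: ant apple kiwi plum ram

Derivation:
LRU simulation (capacity=5):
  1. access apple: MISS. Cache (LRU->MRU): [apple]
  2. access kiwi: MISS. Cache (LRU->MRU): [apple kiwi]
  3. access kiwi: HIT. Cache (LRU->MRU): [apple kiwi]
  4. access kiwi: HIT. Cache (LRU->MRU): [apple kiwi]
  5. access apple: HIT. Cache (LRU->MRU): [kiwi apple]
  6. access ram: MISS. Cache (LRU->MRU): [kiwi apple ram]
  7. access apple: HIT. Cache (LRU->MRU): [kiwi ram apple]
  8. access apple: HIT. Cache (LRU->MRU): [kiwi ram apple]
  9. access dog: MISS. Cache (LRU->MRU): [kiwi ram apple dog]
  10. access kiwi: HIT. Cache (LRU->MRU): [ram apple dog kiwi]
  11. access apple: HIT. Cache (LRU->MRU): [ram dog kiwi apple]
  12. access ant: MISS. Cache (LRU->MRU): [ram dog kiwi apple ant]
  13. access ram: HIT. Cache (LRU->MRU): [dog kiwi apple ant ram]
  14. access ram: HIT. Cache (LRU->MRU): [dog kiwi apple ant ram]
  15. access ram: HIT. Cache (LRU->MRU): [dog kiwi apple ant ram]
  16. access kiwi: HIT. Cache (LRU->MRU): [dog apple ant ram kiwi]
  17. access ant: HIT. Cache (LRU->MRU): [dog apple ram kiwi ant]
  18. access plum: MISS, evict dog. Cache (LRU->MRU): [apple ram kiwi ant plum]
Total: 12 hits, 6 misses, 1 evictions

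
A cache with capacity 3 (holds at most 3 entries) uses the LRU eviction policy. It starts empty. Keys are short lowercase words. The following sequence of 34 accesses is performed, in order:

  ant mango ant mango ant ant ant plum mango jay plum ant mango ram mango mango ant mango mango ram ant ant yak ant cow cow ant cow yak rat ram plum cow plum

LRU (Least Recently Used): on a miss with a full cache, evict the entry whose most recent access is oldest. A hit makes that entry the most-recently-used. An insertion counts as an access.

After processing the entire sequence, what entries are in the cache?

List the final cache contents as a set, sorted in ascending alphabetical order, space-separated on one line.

LRU simulation (capacity=3):
  1. access ant: MISS. Cache (LRU->MRU): [ant]
  2. access mango: MISS. Cache (LRU->MRU): [ant mango]
  3. access ant: HIT. Cache (LRU->MRU): [mango ant]
  4. access mango: HIT. Cache (LRU->MRU): [ant mango]
  5. access ant: HIT. Cache (LRU->MRU): [mango ant]
  6. access ant: HIT. Cache (LRU->MRU): [mango ant]
  7. access ant: HIT. Cache (LRU->MRU): [mango ant]
  8. access plum: MISS. Cache (LRU->MRU): [mango ant plum]
  9. access mango: HIT. Cache (LRU->MRU): [ant plum mango]
  10. access jay: MISS, evict ant. Cache (LRU->MRU): [plum mango jay]
  11. access plum: HIT. Cache (LRU->MRU): [mango jay plum]
  12. access ant: MISS, evict mango. Cache (LRU->MRU): [jay plum ant]
  13. access mango: MISS, evict jay. Cache (LRU->MRU): [plum ant mango]
  14. access ram: MISS, evict plum. Cache (LRU->MRU): [ant mango ram]
  15. access mango: HIT. Cache (LRU->MRU): [ant ram mango]
  16. access mango: HIT. Cache (LRU->MRU): [ant ram mango]
  17. access ant: HIT. Cache (LRU->MRU): [ram mango ant]
  18. access mango: HIT. Cache (LRU->MRU): [ram ant mango]
  19. access mango: HIT. Cache (LRU->MRU): [ram ant mango]
  20. access ram: HIT. Cache (LRU->MRU): [ant mango ram]
  21. access ant: HIT. Cache (LRU->MRU): [mango ram ant]
  22. access ant: HIT. Cache (LRU->MRU): [mango ram ant]
  23. access yak: MISS, evict mango. Cache (LRU->MRU): [ram ant yak]
  24. access ant: HIT. Cache (LRU->MRU): [ram yak ant]
  25. access cow: MISS, evict ram. Cache (LRU->MRU): [yak ant cow]
  26. access cow: HIT. Cache (LRU->MRU): [yak ant cow]
  27. access ant: HIT. Cache (LRU->MRU): [yak cow ant]
  28. access cow: HIT. Cache (LRU->MRU): [yak ant cow]
  29. access yak: HIT. Cache (LRU->MRU): [ant cow yak]
  30. access rat: MISS, evict ant. Cache (LRU->MRU): [cow yak rat]
  31. access ram: MISS, evict cow. Cache (LRU->MRU): [yak rat ram]
  32. access plum: MISS, evict yak. Cache (LRU->MRU): [rat ram plum]
  33. access cow: MISS, evict rat. Cache (LRU->MRU): [ram plum cow]
  34. access plum: HIT. Cache (LRU->MRU): [ram cow plum]
Total: 21 hits, 13 misses, 10 evictions

Answer: cow plum ram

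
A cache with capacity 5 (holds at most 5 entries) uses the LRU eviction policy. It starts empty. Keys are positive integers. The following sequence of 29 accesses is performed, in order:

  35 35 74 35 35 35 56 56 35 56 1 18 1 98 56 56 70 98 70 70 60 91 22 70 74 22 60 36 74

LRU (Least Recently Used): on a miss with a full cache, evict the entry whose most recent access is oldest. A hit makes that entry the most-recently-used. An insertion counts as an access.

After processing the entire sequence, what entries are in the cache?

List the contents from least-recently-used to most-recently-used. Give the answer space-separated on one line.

LRU simulation (capacity=5):
  1. access 35: MISS. Cache (LRU->MRU): [35]
  2. access 35: HIT. Cache (LRU->MRU): [35]
  3. access 74: MISS. Cache (LRU->MRU): [35 74]
  4. access 35: HIT. Cache (LRU->MRU): [74 35]
  5. access 35: HIT. Cache (LRU->MRU): [74 35]
  6. access 35: HIT. Cache (LRU->MRU): [74 35]
  7. access 56: MISS. Cache (LRU->MRU): [74 35 56]
  8. access 56: HIT. Cache (LRU->MRU): [74 35 56]
  9. access 35: HIT. Cache (LRU->MRU): [74 56 35]
  10. access 56: HIT. Cache (LRU->MRU): [74 35 56]
  11. access 1: MISS. Cache (LRU->MRU): [74 35 56 1]
  12. access 18: MISS. Cache (LRU->MRU): [74 35 56 1 18]
  13. access 1: HIT. Cache (LRU->MRU): [74 35 56 18 1]
  14. access 98: MISS, evict 74. Cache (LRU->MRU): [35 56 18 1 98]
  15. access 56: HIT. Cache (LRU->MRU): [35 18 1 98 56]
  16. access 56: HIT. Cache (LRU->MRU): [35 18 1 98 56]
  17. access 70: MISS, evict 35. Cache (LRU->MRU): [18 1 98 56 70]
  18. access 98: HIT. Cache (LRU->MRU): [18 1 56 70 98]
  19. access 70: HIT. Cache (LRU->MRU): [18 1 56 98 70]
  20. access 70: HIT. Cache (LRU->MRU): [18 1 56 98 70]
  21. access 60: MISS, evict 18. Cache (LRU->MRU): [1 56 98 70 60]
  22. access 91: MISS, evict 1. Cache (LRU->MRU): [56 98 70 60 91]
  23. access 22: MISS, evict 56. Cache (LRU->MRU): [98 70 60 91 22]
  24. access 70: HIT. Cache (LRU->MRU): [98 60 91 22 70]
  25. access 74: MISS, evict 98. Cache (LRU->MRU): [60 91 22 70 74]
  26. access 22: HIT. Cache (LRU->MRU): [60 91 70 74 22]
  27. access 60: HIT. Cache (LRU->MRU): [91 70 74 22 60]
  28. access 36: MISS, evict 91. Cache (LRU->MRU): [70 74 22 60 36]
  29. access 74: HIT. Cache (LRU->MRU): [70 22 60 36 74]
Total: 17 hits, 12 misses, 7 evictions

Answer: 70 22 60 36 74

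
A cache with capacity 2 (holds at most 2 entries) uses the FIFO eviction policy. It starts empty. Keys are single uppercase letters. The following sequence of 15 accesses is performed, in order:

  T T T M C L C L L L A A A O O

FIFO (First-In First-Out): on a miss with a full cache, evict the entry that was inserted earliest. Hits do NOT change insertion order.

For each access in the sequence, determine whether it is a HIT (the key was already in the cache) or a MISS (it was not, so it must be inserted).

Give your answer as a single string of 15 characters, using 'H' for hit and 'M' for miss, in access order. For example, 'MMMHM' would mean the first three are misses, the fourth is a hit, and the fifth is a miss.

Answer: MHHMMMHHHHMHHMH

Derivation:
FIFO simulation (capacity=2):
  1. access T: MISS. Cache (old->new): [T]
  2. access T: HIT. Cache (old->new): [T]
  3. access T: HIT. Cache (old->new): [T]
  4. access M: MISS. Cache (old->new): [T M]
  5. access C: MISS, evict T. Cache (old->new): [M C]
  6. access L: MISS, evict M. Cache (old->new): [C L]
  7. access C: HIT. Cache (old->new): [C L]
  8. access L: HIT. Cache (old->new): [C L]
  9. access L: HIT. Cache (old->new): [C L]
  10. access L: HIT. Cache (old->new): [C L]
  11. access A: MISS, evict C. Cache (old->new): [L A]
  12. access A: HIT. Cache (old->new): [L A]
  13. access A: HIT. Cache (old->new): [L A]
  14. access O: MISS, evict L. Cache (old->new): [A O]
  15. access O: HIT. Cache (old->new): [A O]
Total: 9 hits, 6 misses, 4 evictions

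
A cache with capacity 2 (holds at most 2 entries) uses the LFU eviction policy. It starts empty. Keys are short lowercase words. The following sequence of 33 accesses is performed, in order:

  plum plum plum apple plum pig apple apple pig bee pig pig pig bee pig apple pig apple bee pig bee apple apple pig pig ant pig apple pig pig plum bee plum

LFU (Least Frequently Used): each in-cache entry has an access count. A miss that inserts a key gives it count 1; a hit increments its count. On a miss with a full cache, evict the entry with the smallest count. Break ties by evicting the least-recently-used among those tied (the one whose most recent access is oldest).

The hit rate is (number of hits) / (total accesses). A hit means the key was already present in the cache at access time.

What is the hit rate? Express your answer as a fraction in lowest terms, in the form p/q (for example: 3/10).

LFU simulation (capacity=2):
  1. access plum: MISS. Cache: [plum(c=1)]
  2. access plum: HIT, count now 2. Cache: [plum(c=2)]
  3. access plum: HIT, count now 3. Cache: [plum(c=3)]
  4. access apple: MISS. Cache: [apple(c=1) plum(c=3)]
  5. access plum: HIT, count now 4. Cache: [apple(c=1) plum(c=4)]
  6. access pig: MISS, evict apple(c=1). Cache: [pig(c=1) plum(c=4)]
  7. access apple: MISS, evict pig(c=1). Cache: [apple(c=1) plum(c=4)]
  8. access apple: HIT, count now 2. Cache: [apple(c=2) plum(c=4)]
  9. access pig: MISS, evict apple(c=2). Cache: [pig(c=1) plum(c=4)]
  10. access bee: MISS, evict pig(c=1). Cache: [bee(c=1) plum(c=4)]
  11. access pig: MISS, evict bee(c=1). Cache: [pig(c=1) plum(c=4)]
  12. access pig: HIT, count now 2. Cache: [pig(c=2) plum(c=4)]
  13. access pig: HIT, count now 3. Cache: [pig(c=3) plum(c=4)]
  14. access bee: MISS, evict pig(c=3). Cache: [bee(c=1) plum(c=4)]
  15. access pig: MISS, evict bee(c=1). Cache: [pig(c=1) plum(c=4)]
  16. access apple: MISS, evict pig(c=1). Cache: [apple(c=1) plum(c=4)]
  17. access pig: MISS, evict apple(c=1). Cache: [pig(c=1) plum(c=4)]
  18. access apple: MISS, evict pig(c=1). Cache: [apple(c=1) plum(c=4)]
  19. access bee: MISS, evict apple(c=1). Cache: [bee(c=1) plum(c=4)]
  20. access pig: MISS, evict bee(c=1). Cache: [pig(c=1) plum(c=4)]
  21. access bee: MISS, evict pig(c=1). Cache: [bee(c=1) plum(c=4)]
  22. access apple: MISS, evict bee(c=1). Cache: [apple(c=1) plum(c=4)]
  23. access apple: HIT, count now 2. Cache: [apple(c=2) plum(c=4)]
  24. access pig: MISS, evict apple(c=2). Cache: [pig(c=1) plum(c=4)]
  25. access pig: HIT, count now 2. Cache: [pig(c=2) plum(c=4)]
  26. access ant: MISS, evict pig(c=2). Cache: [ant(c=1) plum(c=4)]
  27. access pig: MISS, evict ant(c=1). Cache: [pig(c=1) plum(c=4)]
  28. access apple: MISS, evict pig(c=1). Cache: [apple(c=1) plum(c=4)]
  29. access pig: MISS, evict apple(c=1). Cache: [pig(c=1) plum(c=4)]
  30. access pig: HIT, count now 2. Cache: [pig(c=2) plum(c=4)]
  31. access plum: HIT, count now 5. Cache: [pig(c=2) plum(c=5)]
  32. access bee: MISS, evict pig(c=2). Cache: [bee(c=1) plum(c=5)]
  33. access plum: HIT, count now 6. Cache: [bee(c=1) plum(c=6)]
Total: 11 hits, 22 misses, 20 evictions

Hit rate = 11/33 = 1/3

Answer: 1/3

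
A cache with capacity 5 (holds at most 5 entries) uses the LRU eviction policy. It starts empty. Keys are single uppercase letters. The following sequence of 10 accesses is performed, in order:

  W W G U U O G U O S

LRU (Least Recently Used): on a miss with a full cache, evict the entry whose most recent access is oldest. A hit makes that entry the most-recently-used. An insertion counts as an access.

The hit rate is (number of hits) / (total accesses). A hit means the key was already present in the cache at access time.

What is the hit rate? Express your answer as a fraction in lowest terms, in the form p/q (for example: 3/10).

LRU simulation (capacity=5):
  1. access W: MISS. Cache (LRU->MRU): [W]
  2. access W: HIT. Cache (LRU->MRU): [W]
  3. access G: MISS. Cache (LRU->MRU): [W G]
  4. access U: MISS. Cache (LRU->MRU): [W G U]
  5. access U: HIT. Cache (LRU->MRU): [W G U]
  6. access O: MISS. Cache (LRU->MRU): [W G U O]
  7. access G: HIT. Cache (LRU->MRU): [W U O G]
  8. access U: HIT. Cache (LRU->MRU): [W O G U]
  9. access O: HIT. Cache (LRU->MRU): [W G U O]
  10. access S: MISS. Cache (LRU->MRU): [W G U O S]
Total: 5 hits, 5 misses, 0 evictions

Hit rate = 5/10 = 1/2

Answer: 1/2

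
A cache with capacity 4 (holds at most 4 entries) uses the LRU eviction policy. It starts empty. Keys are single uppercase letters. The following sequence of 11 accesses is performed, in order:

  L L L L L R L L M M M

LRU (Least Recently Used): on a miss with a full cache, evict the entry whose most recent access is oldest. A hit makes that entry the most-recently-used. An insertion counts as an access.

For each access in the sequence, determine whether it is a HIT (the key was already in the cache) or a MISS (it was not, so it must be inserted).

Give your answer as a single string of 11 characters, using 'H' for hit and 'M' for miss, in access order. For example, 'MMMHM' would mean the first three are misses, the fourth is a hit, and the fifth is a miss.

Answer: MHHHHMHHMHH

Derivation:
LRU simulation (capacity=4):
  1. access L: MISS. Cache (LRU->MRU): [L]
  2. access L: HIT. Cache (LRU->MRU): [L]
  3. access L: HIT. Cache (LRU->MRU): [L]
  4. access L: HIT. Cache (LRU->MRU): [L]
  5. access L: HIT. Cache (LRU->MRU): [L]
  6. access R: MISS. Cache (LRU->MRU): [L R]
  7. access L: HIT. Cache (LRU->MRU): [R L]
  8. access L: HIT. Cache (LRU->MRU): [R L]
  9. access M: MISS. Cache (LRU->MRU): [R L M]
  10. access M: HIT. Cache (LRU->MRU): [R L M]
  11. access M: HIT. Cache (LRU->MRU): [R L M]
Total: 8 hits, 3 misses, 0 evictions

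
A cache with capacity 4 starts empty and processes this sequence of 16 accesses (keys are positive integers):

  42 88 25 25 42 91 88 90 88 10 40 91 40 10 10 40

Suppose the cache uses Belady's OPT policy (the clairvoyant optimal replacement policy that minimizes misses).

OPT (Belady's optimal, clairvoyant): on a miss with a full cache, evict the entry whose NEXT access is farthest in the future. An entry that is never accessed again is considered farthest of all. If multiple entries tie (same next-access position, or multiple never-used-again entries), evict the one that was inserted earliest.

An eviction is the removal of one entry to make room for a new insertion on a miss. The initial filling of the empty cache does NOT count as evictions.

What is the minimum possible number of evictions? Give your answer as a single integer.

OPT (Belady) simulation (capacity=4):
  1. access 42: MISS. Cache: [42]
  2. access 88: MISS. Cache: [42 88]
  3. access 25: MISS. Cache: [42 88 25]
  4. access 25: HIT. Next use of 25: never. Cache: [42 88 25]
  5. access 42: HIT. Next use of 42: never. Cache: [42 88 25]
  6. access 91: MISS. Cache: [42 88 25 91]
  7. access 88: HIT. Next use of 88: step 9. Cache: [42 88 25 91]
  8. access 90: MISS, evict 42 (next use: never). Cache: [88 25 91 90]
  9. access 88: HIT. Next use of 88: never. Cache: [88 25 91 90]
  10. access 10: MISS, evict 88 (next use: never). Cache: [25 91 90 10]
  11. access 40: MISS, evict 25 (next use: never). Cache: [91 90 10 40]
  12. access 91: HIT. Next use of 91: never. Cache: [91 90 10 40]
  13. access 40: HIT. Next use of 40: step 16. Cache: [91 90 10 40]
  14. access 10: HIT. Next use of 10: step 15. Cache: [91 90 10 40]
  15. access 10: HIT. Next use of 10: never. Cache: [91 90 10 40]
  16. access 40: HIT. Next use of 40: never. Cache: [91 90 10 40]
Total: 9 hits, 7 misses, 3 evictions

Answer: 3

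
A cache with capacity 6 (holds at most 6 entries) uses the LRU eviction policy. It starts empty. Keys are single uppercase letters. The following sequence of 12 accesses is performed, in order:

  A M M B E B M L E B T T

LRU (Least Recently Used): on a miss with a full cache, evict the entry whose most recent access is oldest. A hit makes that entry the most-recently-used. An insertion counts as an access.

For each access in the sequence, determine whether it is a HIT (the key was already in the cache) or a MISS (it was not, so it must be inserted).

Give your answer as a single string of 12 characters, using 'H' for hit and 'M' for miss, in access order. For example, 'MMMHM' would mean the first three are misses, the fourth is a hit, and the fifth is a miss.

Answer: MMHMMHHMHHMH

Derivation:
LRU simulation (capacity=6):
  1. access A: MISS. Cache (LRU->MRU): [A]
  2. access M: MISS. Cache (LRU->MRU): [A M]
  3. access M: HIT. Cache (LRU->MRU): [A M]
  4. access B: MISS. Cache (LRU->MRU): [A M B]
  5. access E: MISS. Cache (LRU->MRU): [A M B E]
  6. access B: HIT. Cache (LRU->MRU): [A M E B]
  7. access M: HIT. Cache (LRU->MRU): [A E B M]
  8. access L: MISS. Cache (LRU->MRU): [A E B M L]
  9. access E: HIT. Cache (LRU->MRU): [A B M L E]
  10. access B: HIT. Cache (LRU->MRU): [A M L E B]
  11. access T: MISS. Cache (LRU->MRU): [A M L E B T]
  12. access T: HIT. Cache (LRU->MRU): [A M L E B T]
Total: 6 hits, 6 misses, 0 evictions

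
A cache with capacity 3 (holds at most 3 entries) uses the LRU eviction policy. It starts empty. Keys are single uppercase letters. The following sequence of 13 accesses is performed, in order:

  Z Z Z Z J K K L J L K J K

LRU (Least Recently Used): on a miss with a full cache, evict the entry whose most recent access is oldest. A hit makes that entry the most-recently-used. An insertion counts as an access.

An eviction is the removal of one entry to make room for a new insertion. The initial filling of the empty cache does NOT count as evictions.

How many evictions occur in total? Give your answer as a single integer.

Answer: 1

Derivation:
LRU simulation (capacity=3):
  1. access Z: MISS. Cache (LRU->MRU): [Z]
  2. access Z: HIT. Cache (LRU->MRU): [Z]
  3. access Z: HIT. Cache (LRU->MRU): [Z]
  4. access Z: HIT. Cache (LRU->MRU): [Z]
  5. access J: MISS. Cache (LRU->MRU): [Z J]
  6. access K: MISS. Cache (LRU->MRU): [Z J K]
  7. access K: HIT. Cache (LRU->MRU): [Z J K]
  8. access L: MISS, evict Z. Cache (LRU->MRU): [J K L]
  9. access J: HIT. Cache (LRU->MRU): [K L J]
  10. access L: HIT. Cache (LRU->MRU): [K J L]
  11. access K: HIT. Cache (LRU->MRU): [J L K]
  12. access J: HIT. Cache (LRU->MRU): [L K J]
  13. access K: HIT. Cache (LRU->MRU): [L J K]
Total: 9 hits, 4 misses, 1 evictions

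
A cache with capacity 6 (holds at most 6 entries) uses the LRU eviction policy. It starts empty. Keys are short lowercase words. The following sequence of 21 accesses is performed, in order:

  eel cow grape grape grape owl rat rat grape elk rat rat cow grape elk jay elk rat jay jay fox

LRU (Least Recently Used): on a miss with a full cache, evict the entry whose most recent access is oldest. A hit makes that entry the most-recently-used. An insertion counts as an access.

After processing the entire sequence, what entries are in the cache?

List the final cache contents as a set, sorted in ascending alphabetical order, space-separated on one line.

LRU simulation (capacity=6):
  1. access eel: MISS. Cache (LRU->MRU): [eel]
  2. access cow: MISS. Cache (LRU->MRU): [eel cow]
  3. access grape: MISS. Cache (LRU->MRU): [eel cow grape]
  4. access grape: HIT. Cache (LRU->MRU): [eel cow grape]
  5. access grape: HIT. Cache (LRU->MRU): [eel cow grape]
  6. access owl: MISS. Cache (LRU->MRU): [eel cow grape owl]
  7. access rat: MISS. Cache (LRU->MRU): [eel cow grape owl rat]
  8. access rat: HIT. Cache (LRU->MRU): [eel cow grape owl rat]
  9. access grape: HIT. Cache (LRU->MRU): [eel cow owl rat grape]
  10. access elk: MISS. Cache (LRU->MRU): [eel cow owl rat grape elk]
  11. access rat: HIT. Cache (LRU->MRU): [eel cow owl grape elk rat]
  12. access rat: HIT. Cache (LRU->MRU): [eel cow owl grape elk rat]
  13. access cow: HIT. Cache (LRU->MRU): [eel owl grape elk rat cow]
  14. access grape: HIT. Cache (LRU->MRU): [eel owl elk rat cow grape]
  15. access elk: HIT. Cache (LRU->MRU): [eel owl rat cow grape elk]
  16. access jay: MISS, evict eel. Cache (LRU->MRU): [owl rat cow grape elk jay]
  17. access elk: HIT. Cache (LRU->MRU): [owl rat cow grape jay elk]
  18. access rat: HIT. Cache (LRU->MRU): [owl cow grape jay elk rat]
  19. access jay: HIT. Cache (LRU->MRU): [owl cow grape elk rat jay]
  20. access jay: HIT. Cache (LRU->MRU): [owl cow grape elk rat jay]
  21. access fox: MISS, evict owl. Cache (LRU->MRU): [cow grape elk rat jay fox]
Total: 13 hits, 8 misses, 2 evictions

Answer: cow elk fox grape jay rat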